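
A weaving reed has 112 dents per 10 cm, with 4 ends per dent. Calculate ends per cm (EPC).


Formula: EPC = (dents per 10 cm * ends per dent) / 10
Step 1: Total ends per 10 cm = 112 * 4 = 448
Step 2: EPC = 448 / 10 = 44.8 ends/cm

44.8 ends/cm


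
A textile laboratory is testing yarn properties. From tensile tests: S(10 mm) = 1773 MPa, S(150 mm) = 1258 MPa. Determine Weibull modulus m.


Formula: m = ln(L1/L2) / ln(S2/S1)
Step 1: ln(L1/L2) = ln(10/150) = -2.70805
Step 2: S2/S1 = 1258/1773 = 0.70953
Step 3: ln(S2/S1) = ln(0.70953) = -0.34315
Step 4: m = -2.70805 / -0.34315 = 7.89

7.89 (Weibull m)


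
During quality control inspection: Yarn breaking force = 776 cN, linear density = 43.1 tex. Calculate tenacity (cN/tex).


Formula: Tenacity = Breaking force / Linear density
Tenacity = 776 cN / 43.1 tex
Tenacity = 18.00 cN/tex

18.00 cN/tex


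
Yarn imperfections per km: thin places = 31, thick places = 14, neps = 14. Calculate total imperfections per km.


Formula: Total = thin places + thick places + neps
Total = 31 + 14 + 14
Total = 59 imperfections/km

59 imperfections/km


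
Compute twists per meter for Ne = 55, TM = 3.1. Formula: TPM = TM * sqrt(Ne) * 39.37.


Formula: TPM = TM * sqrt(Ne) * 39.37
Step 1: sqrt(Ne) = sqrt(55) = 7.4162
Step 2: TM * sqrt(Ne) = 3.1 * 7.4162 = 22.9902
Step 3: TPM = 22.9902 * 39.37 = 905 twists/m

905 twists/m


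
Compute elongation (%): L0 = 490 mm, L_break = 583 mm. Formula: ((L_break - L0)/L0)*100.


Formula: Elongation (%) = ((L_break - L0) / L0) * 100
Step 1: Extension = 583 - 490 = 93 mm
Step 2: Elongation = (93 / 490) * 100
Step 3: Elongation = 0.189796 * 100 = 18.9796% ≈ 19.0%

19.0%


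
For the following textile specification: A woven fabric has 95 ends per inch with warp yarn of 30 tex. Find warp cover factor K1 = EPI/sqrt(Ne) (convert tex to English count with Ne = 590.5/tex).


Formula: K1 = EPI / sqrt(Ne), with Ne = 590.5 / tex_warp
Step 1: Ne = 590.5 / 30 = 19.683
Step 2: sqrt(Ne) = sqrt(19.683) = 4.4366
Step 3: K1 = 95 / 4.4366 = 21.4

21.4


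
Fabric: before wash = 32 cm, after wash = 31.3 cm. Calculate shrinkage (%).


Formula: Shrinkage% = ((L_before - L_after) / L_before) * 100
Step 1: Shrinkage = 32 - 31.3 = 0.7 cm
Step 2: Shrinkage% = (0.7 / 32) * 100
Step 3: Shrinkage% = 0.021875 * 100 = 2.1875% ≈ 2.2%

2.2%


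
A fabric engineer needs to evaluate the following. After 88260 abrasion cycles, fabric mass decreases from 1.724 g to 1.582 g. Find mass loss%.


Formula: Mass loss% = ((m_before - m_after) / m_before) * 100
Step 1: Mass loss = 1.724 - 1.582 = 0.142 g
Step 2: Ratio = 0.142 / 1.724 = 0.0823666
Step 3: Mass loss% = 0.0823666 * 100 = 8.23666% ≈ 8.24%

8.24%


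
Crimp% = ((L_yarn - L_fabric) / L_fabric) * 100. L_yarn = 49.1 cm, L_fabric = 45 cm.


Formula: Crimp% = ((L_yarn - L_fabric) / L_fabric) * 100
Step 1: Extension = 49.1 - 45 = 4.1 cm
Step 2: Crimp% = (4.1 / 45) * 100
Step 3: Crimp% = 0.091111 * 100 = 9.1111% ≈ 9.1%

9.1%


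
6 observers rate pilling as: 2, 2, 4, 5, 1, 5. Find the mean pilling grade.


Formula: Mean = sum / count
Sum = 2 + 2 + 4 + 5 + 1 + 5 = 19
Mean = 19 / 6 = 3.2

3.2


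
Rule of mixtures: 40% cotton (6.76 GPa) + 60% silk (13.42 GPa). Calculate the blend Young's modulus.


Formula: Blend property = (fraction_A * property_A) + (fraction_B * property_B)
Step 1: Contribution A = 40/100 * 6.76 GPa = 2.704 GPa
Step 2: Contribution B = 60/100 * 13.42 GPa = 8.052 GPa
Step 3: Blend Young's modulus = 2.704 + 8.052 = 10.756 GPa

10.756 GPa


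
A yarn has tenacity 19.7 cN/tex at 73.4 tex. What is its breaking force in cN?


Formula: Breaking force = Tenacity * Linear density
F = 19.7 cN/tex * 73.4 tex
F = 1445.98 cN

1445.98 cN


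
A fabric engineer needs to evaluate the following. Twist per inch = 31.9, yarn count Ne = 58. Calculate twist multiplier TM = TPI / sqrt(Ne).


Formula: TM = TPI / sqrt(Ne)
Step 1: sqrt(Ne) = sqrt(58) = 7.6158
Step 2: TM = 31.9 / 7.6158 = 4.19

4.19 TM


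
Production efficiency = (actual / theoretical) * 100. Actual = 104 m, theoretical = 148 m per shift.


Formula: Efficiency% = (Actual output / Theoretical output) * 100
Efficiency% = (104 / 148) * 100
Efficiency% = 0.702703 * 100 = 70.2703% ≈ 70.3%

70.3%


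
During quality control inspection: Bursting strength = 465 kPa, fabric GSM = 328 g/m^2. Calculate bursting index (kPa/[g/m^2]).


Formula: Bursting Index = Bursting Strength / Fabric GSM
BI = 465 kPa / 328 g/m^2
BI = 1.418 kPa/(g/m^2)

1.418 kPa/(g/m^2)


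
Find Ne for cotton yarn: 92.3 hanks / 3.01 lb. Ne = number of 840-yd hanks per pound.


Formula: Ne = hanks / mass_lb
Substituting: Ne = 92.3 / 3.01
Ne = 30.7

30.7 Ne


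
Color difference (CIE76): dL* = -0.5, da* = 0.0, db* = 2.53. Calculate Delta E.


Formula: Delta E = sqrt(dL*^2 + da*^2 + db*^2)
Step 1: dL*^2 = (-0.5)^2 = 0.25
Step 2: da*^2 = 0.0^2 = 0.0
Step 3: db*^2 = 2.53^2 = 6.4009
Step 4: Sum = 0.25 + 0.0 + 6.4009 = 6.6509
Step 5: Delta E = sqrt(6.6509) = 2.58

2.58 Delta E


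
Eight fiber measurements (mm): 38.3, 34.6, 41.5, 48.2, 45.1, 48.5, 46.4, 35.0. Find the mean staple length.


Formula: Mean = sum of lengths / count
Sum = 38.3 + 34.6 + 41.5 + 48.2 + 45.1 + 48.5 + 46.4 + 35.0
Sum = 337.6 mm
Mean = 337.6 / 8 = 42.20 mm

42.20 mm


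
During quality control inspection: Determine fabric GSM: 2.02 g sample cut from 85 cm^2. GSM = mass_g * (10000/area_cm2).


Formula: GSM = mass_g / area_m2
Step 1: Convert area: 85 cm^2 = 85 / 10000 = 0.0085 m^2
Step 2: GSM = 2.02 g / 0.0085 m^2 = 237.6 g/m^2

237.6 g/m^2


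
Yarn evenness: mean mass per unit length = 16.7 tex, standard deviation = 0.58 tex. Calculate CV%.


Formula: CV% = (standard deviation / mean) * 100
Step 1: Ratio = 0.58 / 16.7 = 0.034731
Step 2: CV% = 0.034731 * 100 = 3.4731% ≈ 3.5%

3.5%


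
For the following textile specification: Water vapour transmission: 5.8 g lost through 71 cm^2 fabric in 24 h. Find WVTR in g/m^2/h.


Formula: WVTR = mass_loss / (area * time)
Step 1: Convert area: 71 cm^2 = 0.0071 m^2
Step 2: WVTR = 5.8 g / (0.0071 m^2 * 24 h)
Step 3: WVTR = 5.8 / 0.1704 = 34.0 g/m^2/h

34.0 g/m^2/h


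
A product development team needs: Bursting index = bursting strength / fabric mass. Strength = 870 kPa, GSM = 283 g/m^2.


Formula: Bursting Index = Bursting Strength / Fabric GSM
BI = 870 kPa / 283 g/m^2
BI = 3.074 kPa/(g/m^2)

3.074 kPa/(g/m^2)


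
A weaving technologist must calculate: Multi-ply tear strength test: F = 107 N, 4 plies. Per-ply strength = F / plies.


Formula: Per-ply strength = Total force / Number of plies
Per-ply = 107 N / 4
Per-ply = 26.75 N

26.75 N


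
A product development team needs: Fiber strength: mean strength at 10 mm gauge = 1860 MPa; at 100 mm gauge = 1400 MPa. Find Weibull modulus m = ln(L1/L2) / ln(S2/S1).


Formula: m = ln(L1/L2) / ln(S2/S1)
Step 1: ln(L1/L2) = ln(10/100) = -2.30259
Step 2: S2/S1 = 1400/1860 = 0.75269
Step 3: ln(S2/S1) = ln(0.75269) = -0.28410
Step 4: m = -2.30259 / -0.28410 = 8.10

8.10 (Weibull m)


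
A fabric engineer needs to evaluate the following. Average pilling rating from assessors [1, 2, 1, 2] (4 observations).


Formula: Mean = sum / count
Sum = 1 + 2 + 1 + 2 = 6
Mean = 6 / 4 = 1.5

1.5


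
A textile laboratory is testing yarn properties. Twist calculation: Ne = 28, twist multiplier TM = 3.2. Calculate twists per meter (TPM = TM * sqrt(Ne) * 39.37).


Formula: TPM = TM * sqrt(Ne) * 39.37
Step 1: sqrt(Ne) = sqrt(28) = 5.2915
Step 2: TM * sqrt(Ne) = 3.2 * 5.2915 = 16.9328
Step 3: TPM = 16.9328 * 39.37 = 667 twists/m

667 twists/m


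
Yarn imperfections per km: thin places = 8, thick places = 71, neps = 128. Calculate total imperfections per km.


Formula: Total = thin places + thick places + neps
Total = 8 + 71 + 128
Total = 207 imperfections/km

207 imperfections/km


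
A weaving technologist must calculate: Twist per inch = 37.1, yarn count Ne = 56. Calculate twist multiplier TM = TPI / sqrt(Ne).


Formula: TM = TPI / sqrt(Ne)
Step 1: sqrt(Ne) = sqrt(56) = 7.4833
Step 2: TM = 37.1 / 7.4833 = 4.96

4.96 TM


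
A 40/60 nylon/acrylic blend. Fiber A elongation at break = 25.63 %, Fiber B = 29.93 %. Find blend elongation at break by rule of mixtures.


Formula: Blend property = (fraction_A * property_A) + (fraction_B * property_B)
Step 1: Contribution A = 40/100 * 25.63 % = 10.252 %
Step 2: Contribution B = 60/100 * 29.93 % = 17.958 %
Step 3: Blend elongation at break = 10.252 + 17.958 = 28.21 %

28.21 %


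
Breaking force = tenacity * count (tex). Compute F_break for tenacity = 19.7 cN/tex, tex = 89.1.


Formula: Breaking force = Tenacity * Linear density
F = 19.7 cN/tex * 89.1 tex
F = 1755.27 cN

1755.27 cN


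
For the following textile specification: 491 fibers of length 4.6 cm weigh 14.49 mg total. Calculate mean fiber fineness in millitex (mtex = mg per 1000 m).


Formula: fineness (mtex) = mass (mg) / total length (km) = (mass_mg / total_length_m) * 1000
Step 1: Convert fiber length: 4.6 cm = 0.046 m
Step 2: Total fiber length = 491 * 0.046 = 22.586 m
Step 3: Linear density = 14.49 mg / 22.586 m = 0.6415 mg/m
Step 4: fineness = 0.6415 * 1000 = 641.5 mtex

641.5 mtex


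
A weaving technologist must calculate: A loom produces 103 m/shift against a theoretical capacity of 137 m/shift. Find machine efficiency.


Formula: Efficiency% = (Actual output / Theoretical output) * 100
Efficiency% = (103 / 137) * 100
Efficiency% = 0.751825 * 100 = 75.1825% ≈ 75.2%

75.2%


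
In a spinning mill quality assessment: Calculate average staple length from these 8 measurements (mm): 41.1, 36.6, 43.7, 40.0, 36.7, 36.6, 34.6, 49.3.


Formula: Mean = sum of lengths / count
Sum = 41.1 + 36.6 + 43.7 + 40.0 + 36.7 + 36.6 + 34.6 + 49.3
Sum = 318.6 mm
Mean = 318.6 / 8 = 39.83 mm

39.83 mm


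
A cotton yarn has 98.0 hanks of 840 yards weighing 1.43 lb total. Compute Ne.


Formula: Ne = hanks / mass_lb
Substituting: Ne = 98.0 / 1.43
Ne = 68.5

68.5 Ne


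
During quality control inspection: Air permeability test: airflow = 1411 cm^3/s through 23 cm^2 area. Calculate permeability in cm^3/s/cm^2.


Formula: Air Permeability = Airflow / Test Area
AP = 1411 cm^3/s / 23 cm^2
AP = 61.3 cm^3/s/cm^2

61.3 cm^3/s/cm^2


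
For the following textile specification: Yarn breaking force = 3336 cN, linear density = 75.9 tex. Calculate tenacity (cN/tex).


Formula: Tenacity = Breaking force / Linear density
Tenacity = 3336 cN / 75.9 tex
Tenacity = 43.95 cN/tex

43.95 cN/tex


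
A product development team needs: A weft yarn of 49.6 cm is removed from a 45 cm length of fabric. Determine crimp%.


Formula: Crimp% = ((L_yarn - L_fabric) / L_fabric) * 100
Step 1: Extension = 49.6 - 45 = 4.6 cm
Step 2: Crimp% = (4.6 / 45) * 100
Step 3: Crimp% = 0.102222 * 100 = 10.2222% ≈ 10.2%

10.2%


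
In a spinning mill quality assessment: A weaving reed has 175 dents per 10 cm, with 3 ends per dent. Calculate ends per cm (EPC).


Formula: EPC = (dents per 10 cm * ends per dent) / 10
Step 1: Total ends per 10 cm = 175 * 3 = 525
Step 2: EPC = 525 / 10 = 52.5 ends/cm

52.5 ends/cm


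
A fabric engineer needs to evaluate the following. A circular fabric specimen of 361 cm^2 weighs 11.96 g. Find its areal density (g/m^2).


Formula: GSM = mass_g / area_m2
Step 1: Convert area: 361 cm^2 = 361 / 10000 = 0.0361 m^2
Step 2: GSM = 11.96 g / 0.0361 m^2 = 331.3 g/m^2

331.3 g/m^2


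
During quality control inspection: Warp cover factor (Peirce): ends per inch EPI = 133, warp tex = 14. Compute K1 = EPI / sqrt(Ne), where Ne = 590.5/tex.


Formula: K1 = EPI / sqrt(Ne), with Ne = 590.5 / tex_warp
Step 1: Ne = 590.5 / 14 = 42.179
Step 2: sqrt(Ne) = sqrt(42.179) = 6.4945
Step 3: K1 = 133 / 6.4945 = 20.5

20.5


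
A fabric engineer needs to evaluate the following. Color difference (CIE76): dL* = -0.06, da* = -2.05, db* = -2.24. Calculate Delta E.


Formula: Delta E = sqrt(dL*^2 + da*^2 + db*^2)
Step 1: dL*^2 = (-0.06)^2 = 0.0036
Step 2: da*^2 = (-2.05)^2 = 4.2025
Step 3: db*^2 = (-2.24)^2 = 5.0176
Step 4: Sum = 0.0036 + 4.2025 + 5.0176 = 9.2237
Step 5: Delta E = sqrt(9.2237) = 3.04

3.04 Delta E


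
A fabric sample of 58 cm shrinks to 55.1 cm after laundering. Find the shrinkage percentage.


Formula: Shrinkage% = ((L_before - L_after) / L_before) * 100
Step 1: Shrinkage = 58 - 55.1 = 2.9 cm
Step 2: Shrinkage% = (2.9 / 58) * 100
Step 3: Shrinkage% = 0.05 * 100 = 5.0%

5.0%


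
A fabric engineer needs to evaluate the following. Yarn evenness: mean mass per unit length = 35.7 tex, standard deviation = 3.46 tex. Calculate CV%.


Formula: CV% = (standard deviation / mean) * 100
Step 1: Ratio = 3.46 / 35.7 = 0.096919
Step 2: CV% = 0.096919 * 100 = 9.6919% ≈ 9.7%

9.7%


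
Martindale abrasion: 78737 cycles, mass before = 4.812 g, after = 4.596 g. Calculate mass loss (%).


Formula: Mass loss% = ((m_before - m_after) / m_before) * 100
Step 1: Mass loss = 4.812 - 4.596 = 0.216 g
Step 2: Ratio = 0.216 / 4.812 = 0.0448878
Step 3: Mass loss% = 0.0448878 * 100 = 4.48878% ≈ 4.49%

4.49%


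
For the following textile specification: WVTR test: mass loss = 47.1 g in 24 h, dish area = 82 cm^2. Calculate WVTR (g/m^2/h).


Formula: WVTR = mass_loss / (area * time)
Step 1: Convert area: 82 cm^2 = 0.0082 m^2
Step 2: WVTR = 47.1 g / (0.0082 m^2 * 24 h)
Step 3: WVTR = 47.1 / 0.1968 = 239.3 g/m^2/h

239.3 g/m^2/h


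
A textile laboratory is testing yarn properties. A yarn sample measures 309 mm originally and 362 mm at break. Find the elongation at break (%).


Formula: Elongation (%) = ((L_break - L0) / L0) * 100
Step 1: Extension = 362 - 309 = 53 mm
Step 2: Elongation = (53 / 309) * 100
Step 3: Elongation = 0.171521 * 100 = 17.1521% ≈ 17.2%

17.2%


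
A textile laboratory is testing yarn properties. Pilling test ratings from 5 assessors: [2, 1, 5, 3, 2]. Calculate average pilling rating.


Formula: Mean = sum / count
Sum = 2 + 1 + 5 + 3 + 2 = 13
Mean = 13 / 5 = 2.6

2.6


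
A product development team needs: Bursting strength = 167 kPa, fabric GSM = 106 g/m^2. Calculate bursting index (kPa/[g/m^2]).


Formula: Bursting Index = Bursting Strength / Fabric GSM
BI = 167 kPa / 106 g/m^2
BI = 1.575 kPa/(g/m^2)

1.575 kPa/(g/m^2)


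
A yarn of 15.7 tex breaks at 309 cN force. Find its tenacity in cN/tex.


Formula: Tenacity = Breaking force / Linear density
Tenacity = 309 cN / 15.7 tex
Tenacity = 19.68 cN/tex

19.68 cN/tex


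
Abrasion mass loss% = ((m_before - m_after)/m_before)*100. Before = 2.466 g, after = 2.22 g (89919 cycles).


Formula: Mass loss% = ((m_before - m_after) / m_before) * 100
Step 1: Mass loss = 2.466 - 2.22 = 0.246 g
Step 2: Ratio = 0.246 / 2.466 = 0.0997567
Step 3: Mass loss% = 0.0997567 * 100 = 9.97567% ≈ 9.98%

9.98%


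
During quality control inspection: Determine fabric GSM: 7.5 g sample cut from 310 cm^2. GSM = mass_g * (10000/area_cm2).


Formula: GSM = mass_g / area_m2
Step 1: Convert area: 310 cm^2 = 310 / 10000 = 0.031 m^2
Step 2: GSM = 7.5 g / 0.031 m^2 = 241.9 g/m^2

241.9 g/m^2


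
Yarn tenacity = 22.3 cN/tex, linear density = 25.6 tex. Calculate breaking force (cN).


Formula: Breaking force = Tenacity * Linear density
F = 22.3 cN/tex * 25.6 tex
F = 570.88 cN

570.88 cN


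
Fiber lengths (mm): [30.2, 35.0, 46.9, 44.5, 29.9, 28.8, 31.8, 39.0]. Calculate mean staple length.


Formula: Mean = sum of lengths / count
Sum = 30.2 + 35.0 + 46.9 + 44.5 + 29.9 + 28.8 + 31.8 + 39.0
Sum = 286.1 mm
Mean = 286.1 / 8 = 35.76 mm

35.76 mm


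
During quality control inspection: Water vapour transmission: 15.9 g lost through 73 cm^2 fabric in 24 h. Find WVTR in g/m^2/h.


Formula: WVTR = mass_loss / (area * time)
Step 1: Convert area: 73 cm^2 = 0.0073 m^2
Step 2: WVTR = 15.9 g / (0.0073 m^2 * 24 h)
Step 3: WVTR = 15.9 / 0.1752 = 90.8 g/m^2/h

90.8 g/m^2/h


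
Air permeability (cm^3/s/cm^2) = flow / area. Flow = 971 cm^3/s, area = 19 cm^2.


Formula: Air Permeability = Airflow / Test Area
AP = 971 cm^3/s / 19 cm^2
AP = 51.1 cm^3/s/cm^2

51.1 cm^3/s/cm^2


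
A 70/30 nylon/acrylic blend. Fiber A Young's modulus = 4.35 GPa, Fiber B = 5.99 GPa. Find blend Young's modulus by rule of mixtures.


Formula: Blend property = (fraction_A * property_A) + (fraction_B * property_B)
Step 1: Contribution A = 70/100 * 4.35 GPa = 3.045 GPa
Step 2: Contribution B = 30/100 * 5.99 GPa = 1.797 GPa
Step 3: Blend Young's modulus = 3.045 + 1.797 = 4.842 GPa

4.842 GPa


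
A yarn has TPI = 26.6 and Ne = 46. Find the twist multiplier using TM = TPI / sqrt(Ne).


Formula: TM = TPI / sqrt(Ne)
Step 1: sqrt(Ne) = sqrt(46) = 6.7823
Step 2: TM = 26.6 / 6.7823 = 3.92

3.92 TM


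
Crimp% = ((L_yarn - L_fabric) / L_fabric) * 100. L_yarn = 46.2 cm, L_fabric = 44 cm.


Formula: Crimp% = ((L_yarn - L_fabric) / L_fabric) * 100
Step 1: Extension = 46.2 - 44 = 2.2 cm
Step 2: Crimp% = (2.2 / 44) * 100
Step 3: Crimp% = 0.05 * 100 = 5.0%

5.0%


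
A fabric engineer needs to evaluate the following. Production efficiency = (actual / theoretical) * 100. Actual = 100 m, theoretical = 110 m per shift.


Formula: Efficiency% = (Actual output / Theoretical output) * 100
Efficiency% = (100 / 110) * 100
Efficiency% = 0.909091 * 100 = 90.9091% ≈ 90.9%

90.9%


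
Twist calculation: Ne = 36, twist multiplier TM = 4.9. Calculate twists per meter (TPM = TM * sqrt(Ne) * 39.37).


Formula: TPM = TM * sqrt(Ne) * 39.37
Step 1: sqrt(Ne) = sqrt(36) = 6
Step 2: TM * sqrt(Ne) = 4.9 * 6 = 29.4
Step 3: TPM = 29.4 * 39.37 = 1157 twists/m

1157 twists/m


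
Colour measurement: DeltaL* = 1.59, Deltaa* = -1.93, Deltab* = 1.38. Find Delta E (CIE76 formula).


Formula: Delta E = sqrt(dL*^2 + da*^2 + db*^2)
Step 1: dL*^2 = 1.59^2 = 2.5281
Step 2: da*^2 = (-1.93)^2 = 3.7249
Step 3: db*^2 = 1.38^2 = 1.9044
Step 4: Sum = 2.5281 + 3.7249 + 1.9044 = 8.1574
Step 5: Delta E = sqrt(8.1574) = 2.86

2.86 Delta E


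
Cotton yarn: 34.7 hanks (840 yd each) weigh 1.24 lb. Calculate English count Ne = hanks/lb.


Formula: Ne = hanks / mass_lb
Substituting: Ne = 34.7 / 1.24
Ne = 28.0

28.0 Ne


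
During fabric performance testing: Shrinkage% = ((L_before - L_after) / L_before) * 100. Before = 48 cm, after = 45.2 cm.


Formula: Shrinkage% = ((L_before - L_after) / L_before) * 100
Step 1: Shrinkage = 48 - 45.2 = 2.8 cm
Step 2: Shrinkage% = (2.8 / 48) * 100
Step 3: Shrinkage% = 0.058333 * 100 = 5.8333% ≈ 5.8%

5.8%


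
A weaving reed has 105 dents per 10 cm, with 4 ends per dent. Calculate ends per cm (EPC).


Formula: EPC = (dents per 10 cm * ends per dent) / 10
Step 1: Total ends per 10 cm = 105 * 4 = 420
Step 2: EPC = 420 / 10 = 42.0 ends/cm

42.0 ends/cm


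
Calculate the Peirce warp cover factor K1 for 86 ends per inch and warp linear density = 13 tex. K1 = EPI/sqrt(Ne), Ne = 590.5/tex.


Formula: K1 = EPI / sqrt(Ne), with Ne = 590.5 / tex_warp
Step 1: Ne = 590.5 / 13 = 45.423
Step 2: sqrt(Ne) = sqrt(45.423) = 6.7397
Step 3: K1 = 86 / 6.7397 = 12.8

12.8


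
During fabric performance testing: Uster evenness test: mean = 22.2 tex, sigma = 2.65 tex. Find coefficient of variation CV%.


Formula: CV% = (standard deviation / mean) * 100
Step 1: Ratio = 2.65 / 22.2 = 0.119369
Step 2: CV% = 0.119369 * 100 = 11.9369% ≈ 11.9%

11.9%


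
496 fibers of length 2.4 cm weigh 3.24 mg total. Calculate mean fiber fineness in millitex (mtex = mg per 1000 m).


Formula: fineness (mtex) = mass (mg) / total length (km) = (mass_mg / total_length_m) * 1000
Step 1: Convert fiber length: 2.4 cm = 0.024 m
Step 2: Total fiber length = 496 * 0.024 = 11.904 m
Step 3: Linear density = 3.24 mg / 11.904 m = 0.2722 mg/m
Step 4: fineness = 0.2722 * 1000 = 272.2 mtex

272.2 mtex


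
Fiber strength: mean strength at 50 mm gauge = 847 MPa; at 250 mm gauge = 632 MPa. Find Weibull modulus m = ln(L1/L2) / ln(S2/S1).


Formula: m = ln(L1/L2) / ln(S2/S1)
Step 1: ln(L1/L2) = ln(50/250) = -1.60944
Step 2: S2/S1 = 632/847 = 0.74616
Step 3: ln(S2/S1) = ln(0.74616) = -0.29282
Step 4: m = -1.60944 / -0.29282 = 5.50

5.50 (Weibull m)


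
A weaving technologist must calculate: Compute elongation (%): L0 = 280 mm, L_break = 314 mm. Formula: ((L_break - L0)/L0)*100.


Formula: Elongation (%) = ((L_break - L0) / L0) * 100
Step 1: Extension = 314 - 280 = 34 mm
Step 2: Elongation = (34 / 280) * 100
Step 3: Elongation = 0.121429 * 100 = 12.1429% ≈ 12.1%

12.1%


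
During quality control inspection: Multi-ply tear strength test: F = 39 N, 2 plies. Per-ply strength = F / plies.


Formula: Per-ply strength = Total force / Number of plies
Per-ply = 39 N / 2
Per-ply = 19.5 N

19.5 N


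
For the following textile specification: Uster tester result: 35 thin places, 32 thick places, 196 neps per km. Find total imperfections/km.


Formula: Total = thin places + thick places + neps
Total = 35 + 32 + 196
Total = 263 imperfections/km

263 imperfections/km


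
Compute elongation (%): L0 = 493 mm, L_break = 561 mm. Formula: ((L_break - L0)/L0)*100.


Formula: Elongation (%) = ((L_break - L0) / L0) * 100
Step 1: Extension = 561 - 493 = 68 mm
Step 2: Elongation = (68 / 493) * 100
Step 3: Elongation = 0.137931 * 100 = 13.7931% ≈ 13.8%

13.8%


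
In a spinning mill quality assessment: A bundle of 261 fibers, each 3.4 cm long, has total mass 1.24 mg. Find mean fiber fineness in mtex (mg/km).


Formula: fineness (mtex) = mass (mg) / total length (km) = (mass_mg / total_length_m) * 1000
Step 1: Convert fiber length: 3.4 cm = 0.034 m
Step 2: Total fiber length = 261 * 0.034 = 8.874 m
Step 3: Linear density = 1.24 mg / 8.874 m = 0.1397 mg/m
Step 4: fineness = 0.1397 * 1000 = 139.7 mtex

139.7 mtex


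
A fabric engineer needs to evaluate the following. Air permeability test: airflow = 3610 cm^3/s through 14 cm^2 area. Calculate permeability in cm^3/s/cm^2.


Formula: Air Permeability = Airflow / Test Area
AP = 3610 cm^3/s / 14 cm^2
AP = 257.9 cm^3/s/cm^2

257.9 cm^3/s/cm^2


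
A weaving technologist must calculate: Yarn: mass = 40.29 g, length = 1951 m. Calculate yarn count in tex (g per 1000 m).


Formula: Tex = (mass_g / length_m) * 1000
Substituting: Tex = (40.29 / 1951) * 1000
Intermediate: 40.29 / 1951 = 0.02065095 g/m
Tex = 0.02065095 * 1000 = 20.65 tex

20.65 tex


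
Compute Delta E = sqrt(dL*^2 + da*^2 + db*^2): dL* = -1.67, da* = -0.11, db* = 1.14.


Formula: Delta E = sqrt(dL*^2 + da*^2 + db*^2)
Step 1: dL*^2 = (-1.67)^2 = 2.7889
Step 2: da*^2 = (-0.11)^2 = 0.0121
Step 3: db*^2 = 1.14^2 = 1.2996
Step 4: Sum = 2.7889 + 0.0121 + 1.2996 = 4.1006
Step 5: Delta E = sqrt(4.1006) = 2.02

2.02 Delta E


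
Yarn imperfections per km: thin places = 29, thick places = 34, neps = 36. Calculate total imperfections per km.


Formula: Total = thin places + thick places + neps
Total = 29 + 34 + 36
Total = 99 imperfections/km

99 imperfections/km


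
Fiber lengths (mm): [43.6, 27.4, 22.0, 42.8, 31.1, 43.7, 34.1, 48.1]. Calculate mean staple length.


Formula: Mean = sum of lengths / count
Sum = 43.6 + 27.4 + 22.0 + 42.8 + 31.1 + 43.7 + 34.1 + 48.1
Sum = 292.8 mm
Mean = 292.8 / 8 = 36.60 mm

36.60 mm


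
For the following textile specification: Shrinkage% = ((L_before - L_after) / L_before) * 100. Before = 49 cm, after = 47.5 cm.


Formula: Shrinkage% = ((L_before - L_after) / L_before) * 100
Step 1: Shrinkage = 49 - 47.5 = 1.5 cm
Step 2: Shrinkage% = (1.5 / 49) * 100
Step 3: Shrinkage% = 0.030612 * 100 = 3.0612% ≈ 3.1%

3.1%


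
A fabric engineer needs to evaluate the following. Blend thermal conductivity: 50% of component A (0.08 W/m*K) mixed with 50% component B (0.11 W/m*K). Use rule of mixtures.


Formula: Blend property = (fraction_A * property_A) + (fraction_B * property_B)
Step 1: Contribution A = 50/100 * 0.08 W/m*K = 0.04 W/m*K
Step 2: Contribution B = 50/100 * 0.11 W/m*K = 0.055 W/m*K
Step 3: Blend thermal conductivity = 0.04 + 0.055 = 0.095 W/m*K

0.095 W/m*K


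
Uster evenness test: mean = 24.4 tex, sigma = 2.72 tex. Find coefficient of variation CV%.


Formula: CV% = (standard deviation / mean) * 100
Step 1: Ratio = 2.72 / 24.4 = 0.111475
Step 2: CV% = 0.111475 * 100 = 11.1475% ≈ 11.1%

11.1%


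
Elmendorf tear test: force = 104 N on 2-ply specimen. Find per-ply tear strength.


Formula: Per-ply strength = Total force / Number of plies
Per-ply = 104 N / 2
Per-ply = 52 N

52 N


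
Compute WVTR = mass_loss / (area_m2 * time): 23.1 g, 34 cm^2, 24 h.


Formula: WVTR = mass_loss / (area * time)
Step 1: Convert area: 34 cm^2 = 0.0034 m^2
Step 2: WVTR = 23.1 g / (0.0034 m^2 * 24 h)
Step 3: WVTR = 23.1 / 0.0816 = 283.1 g/m^2/h

283.1 g/m^2/h


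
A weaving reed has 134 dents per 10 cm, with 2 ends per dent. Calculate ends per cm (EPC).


Formula: EPC = (dents per 10 cm * ends per dent) / 10
Step 1: Total ends per 10 cm = 134 * 2 = 268
Step 2: EPC = 268 / 10 = 26.8 ends/cm

26.8 ends/cm


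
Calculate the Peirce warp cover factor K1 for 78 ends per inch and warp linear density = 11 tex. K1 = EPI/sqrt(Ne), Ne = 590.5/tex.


Formula: K1 = EPI / sqrt(Ne), with Ne = 590.5 / tex_warp
Step 1: Ne = 590.5 / 11 = 53.682
Step 2: sqrt(Ne) = sqrt(53.682) = 7.3268
Step 3: K1 = 78 / 7.3268 = 10.6

10.6


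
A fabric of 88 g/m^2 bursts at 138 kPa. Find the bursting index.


Formula: Bursting Index = Bursting Strength / Fabric GSM
BI = 138 kPa / 88 g/m^2
BI = 1.568 kPa/(g/m^2)

1.568 kPa/(g/m^2)


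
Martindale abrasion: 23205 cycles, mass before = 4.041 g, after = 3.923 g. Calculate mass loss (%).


Formula: Mass loss% = ((m_before - m_after) / m_before) * 100
Step 1: Mass loss = 4.041 - 3.923 = 0.118 g
Step 2: Ratio = 0.118 / 4.041 = 0.0292007
Step 3: Mass loss% = 0.0292007 * 100 = 2.92007% ≈ 2.92%

2.92%


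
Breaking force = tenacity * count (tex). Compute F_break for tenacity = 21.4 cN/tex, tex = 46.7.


Formula: Breaking force = Tenacity * Linear density
F = 21.4 cN/tex * 46.7 tex
F = 999.38 cN

999.38 cN


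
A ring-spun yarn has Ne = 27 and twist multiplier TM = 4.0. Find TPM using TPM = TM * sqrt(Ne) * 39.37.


Formula: TPM = TM * sqrt(Ne) * 39.37
Step 1: sqrt(Ne) = sqrt(27) = 5.1962
Step 2: TM * sqrt(Ne) = 4.0 * 5.1962 = 20.7848
Step 3: TPM = 20.7848 * 39.37 = 818 twists/m

818 twists/m


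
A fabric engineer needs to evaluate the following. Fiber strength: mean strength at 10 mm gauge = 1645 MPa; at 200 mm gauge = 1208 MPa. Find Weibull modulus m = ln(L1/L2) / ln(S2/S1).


Formula: m = ln(L1/L2) / ln(S2/S1)
Step 1: ln(L1/L2) = ln(10/200) = -2.99573
Step 2: S2/S1 = 1208/1645 = 0.73435
Step 3: ln(S2/S1) = ln(0.73435) = -0.30877
Step 4: m = -2.99573 / -0.30877 = 9.70

9.70 (Weibull m)


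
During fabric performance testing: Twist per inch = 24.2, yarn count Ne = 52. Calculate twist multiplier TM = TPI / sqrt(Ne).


Formula: TM = TPI / sqrt(Ne)
Step 1: sqrt(Ne) = sqrt(52) = 7.2111
Step 2: TM = 24.2 / 7.2111 = 3.36

3.36 TM


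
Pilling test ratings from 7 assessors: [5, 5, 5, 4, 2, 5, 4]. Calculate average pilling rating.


Formula: Mean = sum / count
Sum = 5 + 5 + 5 + 4 + 2 + 5 + 4 = 30
Mean = 30 / 7 = 4.3

4.3


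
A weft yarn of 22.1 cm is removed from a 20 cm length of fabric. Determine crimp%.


Formula: Crimp% = ((L_yarn - L_fabric) / L_fabric) * 100
Step 1: Extension = 22.1 - 20 = 2.1 cm
Step 2: Crimp% = (2.1 / 20) * 100
Step 3: Crimp% = 0.105 * 100 = 10.5%

10.5%


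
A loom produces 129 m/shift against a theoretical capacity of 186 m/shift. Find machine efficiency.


Formula: Efficiency% = (Actual output / Theoretical output) * 100
Efficiency% = (129 / 186) * 100
Efficiency% = 0.693548 * 100 = 69.3548% ≈ 69.4%

69.4%


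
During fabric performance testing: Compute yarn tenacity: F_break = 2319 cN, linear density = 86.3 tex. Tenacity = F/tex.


Formula: Tenacity = Breaking force / Linear density
Tenacity = 2319 cN / 86.3 tex
Tenacity = 26.87 cN/tex

26.87 cN/tex


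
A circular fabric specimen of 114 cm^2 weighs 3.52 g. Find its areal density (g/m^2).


Formula: GSM = mass_g / area_m2
Step 1: Convert area: 114 cm^2 = 114 / 10000 = 0.0114 m^2
Step 2: GSM = 3.52 g / 0.0114 m^2 = 308.8 g/m^2

308.8 g/m^2


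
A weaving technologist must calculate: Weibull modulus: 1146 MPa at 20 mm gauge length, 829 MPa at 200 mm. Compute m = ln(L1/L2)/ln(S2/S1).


Formula: m = ln(L1/L2) / ln(S2/S1)
Step 1: ln(L1/L2) = ln(20/200) = -2.30259
Step 2: S2/S1 = 829/1146 = 0.72339
Step 3: ln(S2/S1) = ln(0.72339) = -0.32381
Step 4: m = -2.30259 / -0.32381 = 7.11

7.11 (Weibull m)


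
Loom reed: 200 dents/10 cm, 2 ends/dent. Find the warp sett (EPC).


Formula: EPC = (dents per 10 cm * ends per dent) / 10
Step 1: Total ends per 10 cm = 200 * 2 = 400
Step 2: EPC = 400 / 10 = 40.0 ends/cm

40.0 ends/cm


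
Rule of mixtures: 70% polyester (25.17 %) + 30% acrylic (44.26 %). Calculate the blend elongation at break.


Formula: Blend property = (fraction_A * property_A) + (fraction_B * property_B)
Step 1: Contribution A = 70/100 * 25.17 % = 17.619 %
Step 2: Contribution B = 30/100 * 44.26 % = 13.278 %
Step 3: Blend elongation at break = 17.619 + 13.278 = 30.897 %

30.897 %


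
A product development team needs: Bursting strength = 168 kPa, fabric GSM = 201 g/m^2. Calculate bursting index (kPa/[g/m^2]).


Formula: Bursting Index = Bursting Strength / Fabric GSM
BI = 168 kPa / 201 g/m^2
BI = 0.836 kPa/(g/m^2)

0.836 kPa/(g/m^2)


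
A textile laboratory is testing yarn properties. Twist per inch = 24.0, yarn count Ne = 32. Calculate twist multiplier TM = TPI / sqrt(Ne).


Formula: TM = TPI / sqrt(Ne)
Step 1: sqrt(Ne) = sqrt(32) = 5.6569
Step 2: TM = 24.0 / 5.6569 = 4.24

4.24 TM


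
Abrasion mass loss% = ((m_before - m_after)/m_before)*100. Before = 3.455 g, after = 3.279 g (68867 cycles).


Formula: Mass loss% = ((m_before - m_after) / m_before) * 100
Step 1: Mass loss = 3.455 - 3.279 = 0.176 g
Step 2: Ratio = 0.176 / 3.455 = 0.0509407
Step 3: Mass loss% = 0.0509407 * 100 = 5.09407% ≈ 5.09%

5.09%


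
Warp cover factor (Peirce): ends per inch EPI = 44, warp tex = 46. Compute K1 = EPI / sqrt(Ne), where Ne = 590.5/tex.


Formula: K1 = EPI / sqrt(Ne), with Ne = 590.5 / tex_warp
Step 1: Ne = 590.5 / 46 = 12.837
Step 2: sqrt(Ne) = sqrt(12.837) = 3.5829
Step 3: K1 = 44 / 3.5829 = 12.3

12.3


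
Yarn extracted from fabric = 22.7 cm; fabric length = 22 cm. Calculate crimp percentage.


Formula: Crimp% = ((L_yarn - L_fabric) / L_fabric) * 100
Step 1: Extension = 22.7 - 22 = 0.7 cm
Step 2: Crimp% = (0.7 / 22) * 100
Step 3: Crimp% = 0.031818 * 100 = 3.1818% ≈ 3.2%

3.2%


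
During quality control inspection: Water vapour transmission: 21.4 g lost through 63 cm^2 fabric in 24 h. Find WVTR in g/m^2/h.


Formula: WVTR = mass_loss / (area * time)
Step 1: Convert area: 63 cm^2 = 0.0063 m^2
Step 2: WVTR = 21.4 g / (0.0063 m^2 * 24 h)
Step 3: WVTR = 21.4 / 0.1512 = 141.5 g/m^2/h

141.5 g/m^2/h


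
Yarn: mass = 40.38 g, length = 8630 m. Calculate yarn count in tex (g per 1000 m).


Formula: Tex = (mass_g / length_m) * 1000
Substituting: Tex = (40.38 / 8630) * 1000
Intermediate: 40.38 / 8630 = 0.00467903 g/m
Tex = 0.00467903 * 1000 = 4.68 tex

4.68 tex


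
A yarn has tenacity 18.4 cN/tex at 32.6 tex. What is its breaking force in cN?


Formula: Breaking force = Tenacity * Linear density
F = 18.4 cN/tex * 32.6 tex
F = 599.84 cN

599.84 cN


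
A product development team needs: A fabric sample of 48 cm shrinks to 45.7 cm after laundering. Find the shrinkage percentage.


Formula: Shrinkage% = ((L_before - L_after) / L_before) * 100
Step 1: Shrinkage = 48 - 45.7 = 2.3 cm
Step 2: Shrinkage% = (2.3 / 48) * 100
Step 3: Shrinkage% = 0.047917 * 100 = 4.7917% ≈ 4.8%

4.8%


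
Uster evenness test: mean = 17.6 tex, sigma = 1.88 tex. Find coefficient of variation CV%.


Formula: CV% = (standard deviation / mean) * 100
Step 1: Ratio = 1.88 / 17.6 = 0.106818
Step 2: CV% = 0.106818 * 100 = 10.6818% ≈ 10.7%

10.7%


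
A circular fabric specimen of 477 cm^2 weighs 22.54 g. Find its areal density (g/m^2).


Formula: GSM = mass_g / area_m2
Step 1: Convert area: 477 cm^2 = 477 / 10000 = 0.0477 m^2
Step 2: GSM = 22.54 g / 0.0477 m^2 = 472.5 g/m^2

472.5 g/m^2


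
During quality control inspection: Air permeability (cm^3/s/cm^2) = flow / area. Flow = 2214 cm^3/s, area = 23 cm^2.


Formula: Air Permeability = Airflow / Test Area
AP = 2214 cm^3/s / 23 cm^2
AP = 96.3 cm^3/s/cm^2

96.3 cm^3/s/cm^2


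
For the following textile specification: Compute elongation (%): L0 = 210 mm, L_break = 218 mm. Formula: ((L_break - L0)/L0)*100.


Formula: Elongation (%) = ((L_break - L0) / L0) * 100
Step 1: Extension = 218 - 210 = 8 mm
Step 2: Elongation = (8 / 210) * 100
Step 3: Elongation = 0.038095 * 100 = 3.8095% ≈ 3.8%

3.8%


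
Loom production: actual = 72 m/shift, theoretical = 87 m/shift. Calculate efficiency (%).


Formula: Efficiency% = (Actual output / Theoretical output) * 100
Efficiency% = (72 / 87) * 100
Efficiency% = 0.827586 * 100 = 82.7586% ≈ 82.8%

82.8%


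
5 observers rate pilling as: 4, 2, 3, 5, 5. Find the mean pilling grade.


Formula: Mean = sum / count
Sum = 4 + 2 + 3 + 5 + 5 = 19
Mean = 19 / 5 = 3.8

3.8


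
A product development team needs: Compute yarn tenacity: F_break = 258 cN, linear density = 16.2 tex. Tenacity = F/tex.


Formula: Tenacity = Breaking force / Linear density
Tenacity = 258 cN / 16.2 tex
Tenacity = 15.93 cN/tex

15.93 cN/tex


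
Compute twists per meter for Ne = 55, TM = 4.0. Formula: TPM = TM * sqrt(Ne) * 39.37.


Formula: TPM = TM * sqrt(Ne) * 39.37
Step 1: sqrt(Ne) = sqrt(55) = 7.4162
Step 2: TM * sqrt(Ne) = 4.0 * 7.4162 = 29.6648
Step 3: TPM = 29.6648 * 39.37 = 1168 twists/m

1168 twists/m


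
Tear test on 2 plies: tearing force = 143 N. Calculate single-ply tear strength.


Formula: Per-ply strength = Total force / Number of plies
Per-ply = 143 N / 2
Per-ply = 71.5 N

71.5 N


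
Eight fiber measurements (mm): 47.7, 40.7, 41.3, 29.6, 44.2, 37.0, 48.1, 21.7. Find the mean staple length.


Formula: Mean = sum of lengths / count
Sum = 47.7 + 40.7 + 41.3 + 29.6 + 44.2 + 37.0 + 48.1 + 21.7
Sum = 310.3 mm
Mean = 310.3 / 8 = 38.79 mm

38.79 mm


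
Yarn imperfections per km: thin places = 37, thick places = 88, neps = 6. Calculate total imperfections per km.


Formula: Total = thin places + thick places + neps
Total = 37 + 88 + 6
Total = 131 imperfections/km

131 imperfections/km


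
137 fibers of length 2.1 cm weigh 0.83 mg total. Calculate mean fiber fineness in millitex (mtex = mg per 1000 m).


Formula: fineness (mtex) = mass (mg) / total length (km) = (mass_mg / total_length_m) * 1000
Step 1: Convert fiber length: 2.1 cm = 0.021 m
Step 2: Total fiber length = 137 * 0.021 = 2.877 m
Step 3: Linear density = 0.83 mg / 2.877 m = 0.2885 mg/m
Step 4: fineness = 0.2885 * 1000 = 288.5 mtex

288.5 mtex


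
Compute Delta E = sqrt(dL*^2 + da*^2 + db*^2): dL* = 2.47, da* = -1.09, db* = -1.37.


Formula: Delta E = sqrt(dL*^2 + da*^2 + db*^2)
Step 1: dL*^2 = 2.47^2 = 6.1009
Step 2: da*^2 = (-1.09)^2 = 1.1881
Step 3: db*^2 = (-1.37)^2 = 1.8769
Step 4: Sum = 6.1009 + 1.1881 + 1.8769 = 9.1659
Step 5: Delta E = sqrt(9.1659) = 3.03

3.03 Delta E


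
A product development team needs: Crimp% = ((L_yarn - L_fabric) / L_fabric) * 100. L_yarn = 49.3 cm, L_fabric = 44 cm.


Formula: Crimp% = ((L_yarn - L_fabric) / L_fabric) * 100
Step 1: Extension = 49.3 - 44 = 5.3 cm
Step 2: Crimp% = (5.3 / 44) * 100
Step 3: Crimp% = 0.120455 * 100 = 12.0455% ≈ 12.0%

12.0%


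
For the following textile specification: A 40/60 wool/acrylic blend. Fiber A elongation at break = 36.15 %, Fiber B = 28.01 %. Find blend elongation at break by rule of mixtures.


Formula: Blend property = (fraction_A * property_A) + (fraction_B * property_B)
Step 1: Contribution A = 40/100 * 36.15 % = 14.46 %
Step 2: Contribution B = 60/100 * 28.01 % = 16.806 %
Step 3: Blend elongation at break = 14.46 + 16.806 = 31.266 %

31.266 %


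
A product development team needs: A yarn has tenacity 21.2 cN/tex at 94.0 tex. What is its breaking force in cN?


Formula: Breaking force = Tenacity * Linear density
F = 21.2 cN/tex * 94.0 tex
F = 1992.80 cN

1992.80 cN


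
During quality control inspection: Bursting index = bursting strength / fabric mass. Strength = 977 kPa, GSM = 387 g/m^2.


Formula: Bursting Index = Bursting Strength / Fabric GSM
BI = 977 kPa / 387 g/m^2
BI = 2.525 kPa/(g/m^2)

2.525 kPa/(g/m^2)


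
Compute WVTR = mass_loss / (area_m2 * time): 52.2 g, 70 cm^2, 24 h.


Formula: WVTR = mass_loss / (area * time)
Step 1: Convert area: 70 cm^2 = 0.007 m^2
Step 2: WVTR = 52.2 g / (0.007 m^2 * 24 h)
Step 3: WVTR = 52.2 / 0.168 = 310.7 g/m^2/h

310.7 g/m^2/h


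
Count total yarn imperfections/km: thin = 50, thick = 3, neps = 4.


Formula: Total = thin places + thick places + neps
Total = 50 + 3 + 4
Total = 57 imperfections/km

57 imperfections/km


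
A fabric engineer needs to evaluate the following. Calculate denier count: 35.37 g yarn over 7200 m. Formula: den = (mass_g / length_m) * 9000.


Formula: den = (mass_g / length_m) * 9000
Substituting: den = (35.37 / 7200) * 9000
Intermediate: 35.37 / 7200 = 0.0049125 g/m
den = 0.0049125 * 9000 = 44.2 denier

44.2 denier


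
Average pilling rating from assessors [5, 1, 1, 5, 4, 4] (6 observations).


Formula: Mean = sum / count
Sum = 5 + 1 + 1 + 5 + 4 + 4 = 20
Mean = 20 / 6 = 3.3

3.3


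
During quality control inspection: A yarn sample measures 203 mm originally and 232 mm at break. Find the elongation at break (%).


Formula: Elongation (%) = ((L_break - L0) / L0) * 100
Step 1: Extension = 232 - 203 = 29 mm
Step 2: Elongation = (29 / 203) * 100
Step 3: Elongation = 0.142857 * 100 = 14.2857% ≈ 14.3%

14.3%


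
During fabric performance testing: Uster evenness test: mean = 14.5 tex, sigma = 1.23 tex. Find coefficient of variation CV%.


Formula: CV% = (standard deviation / mean) * 100
Step 1: Ratio = 1.23 / 14.5 = 0.084828
Step 2: CV% = 0.084828 * 100 = 8.4828% ≈ 8.5%

8.5%


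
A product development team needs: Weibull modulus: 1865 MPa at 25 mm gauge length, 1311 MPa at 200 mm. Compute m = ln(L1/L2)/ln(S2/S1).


Formula: m = ln(L1/L2) / ln(S2/S1)
Step 1: ln(L1/L2) = ln(25/200) = -2.07944
Step 2: S2/S1 = 1311/1865 = 0.70295
Step 3: ln(S2/S1) = ln(0.70295) = -0.35247
Step 4: m = -2.07944 / -0.35247 = 5.90

5.90 (Weibull m)


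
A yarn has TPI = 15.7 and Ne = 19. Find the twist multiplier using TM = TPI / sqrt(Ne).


Formula: TM = TPI / sqrt(Ne)
Step 1: sqrt(Ne) = sqrt(19) = 4.3589
Step 2: TM = 15.7 / 4.3589 = 3.60

3.60 TM


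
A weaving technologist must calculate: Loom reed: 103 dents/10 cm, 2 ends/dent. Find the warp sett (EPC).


Formula: EPC = (dents per 10 cm * ends per dent) / 10
Step 1: Total ends per 10 cm = 103 * 2 = 206
Step 2: EPC = 206 / 10 = 20.6 ends/cm

20.6 ends/cm


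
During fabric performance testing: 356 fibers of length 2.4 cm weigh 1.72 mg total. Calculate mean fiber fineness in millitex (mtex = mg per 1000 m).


Formula: fineness (mtex) = mass (mg) / total length (km) = (mass_mg / total_length_m) * 1000
Step 1: Convert fiber length: 2.4 cm = 0.024 m
Step 2: Total fiber length = 356 * 0.024 = 8.544 m
Step 3: Linear density = 1.72 mg / 8.544 m = 0.2013 mg/m
Step 4: fineness = 0.2013 * 1000 = 201.3 mtex

201.3 mtex


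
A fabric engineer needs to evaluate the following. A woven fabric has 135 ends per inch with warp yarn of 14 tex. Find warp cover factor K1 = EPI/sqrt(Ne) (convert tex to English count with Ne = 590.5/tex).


Formula: K1 = EPI / sqrt(Ne), with Ne = 590.5 / tex_warp
Step 1: Ne = 590.5 / 14 = 42.179
Step 2: sqrt(Ne) = sqrt(42.179) = 6.4945
Step 3: K1 = 135 / 6.4945 = 20.8

20.8


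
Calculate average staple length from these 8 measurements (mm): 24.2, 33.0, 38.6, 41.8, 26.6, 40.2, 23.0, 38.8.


Formula: Mean = sum of lengths / count
Sum = 24.2 + 33.0 + 38.6 + 41.8 + 26.6 + 40.2 + 23.0 + 38.8
Sum = 266.2 mm
Mean = 266.2 / 8 = 33.28 mm

33.28 mm
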